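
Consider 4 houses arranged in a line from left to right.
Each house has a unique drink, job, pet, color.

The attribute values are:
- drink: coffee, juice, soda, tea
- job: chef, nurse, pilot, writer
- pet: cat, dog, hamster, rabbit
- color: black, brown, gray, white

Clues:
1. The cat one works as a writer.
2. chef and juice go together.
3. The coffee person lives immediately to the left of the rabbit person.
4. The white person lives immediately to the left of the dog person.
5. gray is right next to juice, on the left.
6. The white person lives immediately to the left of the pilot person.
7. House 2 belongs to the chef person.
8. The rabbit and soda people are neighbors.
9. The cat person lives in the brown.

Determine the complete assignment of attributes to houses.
Solution:

House | Drink | Job | Pet | Color
---------------------------------
  1   | coffee | nurse | hamster | gray
  2   | juice | chef | rabbit | white
  3   | soda | pilot | dog | black
  4   | tea | writer | cat | brown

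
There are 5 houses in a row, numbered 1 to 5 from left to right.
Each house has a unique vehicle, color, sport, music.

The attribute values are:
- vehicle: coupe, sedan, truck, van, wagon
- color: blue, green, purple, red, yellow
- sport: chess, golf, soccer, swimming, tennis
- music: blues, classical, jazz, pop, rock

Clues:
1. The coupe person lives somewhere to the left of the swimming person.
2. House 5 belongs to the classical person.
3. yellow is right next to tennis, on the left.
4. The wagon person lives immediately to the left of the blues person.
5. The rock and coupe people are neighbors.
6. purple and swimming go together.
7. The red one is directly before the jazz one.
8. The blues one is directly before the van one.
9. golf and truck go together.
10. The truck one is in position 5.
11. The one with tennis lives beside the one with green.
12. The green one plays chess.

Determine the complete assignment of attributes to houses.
Solution:

House | Vehicle | Color | Sport | Music
---------------------------------------
  1   | wagon | yellow | soccer | rock
  2   | coupe | red | tennis | blues
  3   | van | green | chess | jazz
  4   | sedan | purple | swimming | pop
  5   | truck | blue | golf | classical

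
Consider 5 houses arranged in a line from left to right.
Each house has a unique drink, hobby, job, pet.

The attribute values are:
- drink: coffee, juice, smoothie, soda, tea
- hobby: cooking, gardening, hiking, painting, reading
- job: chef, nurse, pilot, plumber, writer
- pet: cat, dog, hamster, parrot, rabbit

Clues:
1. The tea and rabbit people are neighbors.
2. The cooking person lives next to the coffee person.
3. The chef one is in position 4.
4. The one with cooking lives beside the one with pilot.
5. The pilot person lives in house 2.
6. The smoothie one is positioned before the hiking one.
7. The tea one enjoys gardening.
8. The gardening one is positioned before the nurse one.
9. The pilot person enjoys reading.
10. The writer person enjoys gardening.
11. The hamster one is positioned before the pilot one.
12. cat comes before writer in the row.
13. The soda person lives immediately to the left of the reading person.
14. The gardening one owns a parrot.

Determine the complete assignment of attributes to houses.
Solution:

House | Drink | Hobby | Job | Pet
---------------------------------
  1   | soda | cooking | plumber | hamster
  2   | coffee | reading | pilot | cat
  3   | tea | gardening | writer | parrot
  4   | smoothie | painting | chef | rabbit
  5   | juice | hiking | nurse | dog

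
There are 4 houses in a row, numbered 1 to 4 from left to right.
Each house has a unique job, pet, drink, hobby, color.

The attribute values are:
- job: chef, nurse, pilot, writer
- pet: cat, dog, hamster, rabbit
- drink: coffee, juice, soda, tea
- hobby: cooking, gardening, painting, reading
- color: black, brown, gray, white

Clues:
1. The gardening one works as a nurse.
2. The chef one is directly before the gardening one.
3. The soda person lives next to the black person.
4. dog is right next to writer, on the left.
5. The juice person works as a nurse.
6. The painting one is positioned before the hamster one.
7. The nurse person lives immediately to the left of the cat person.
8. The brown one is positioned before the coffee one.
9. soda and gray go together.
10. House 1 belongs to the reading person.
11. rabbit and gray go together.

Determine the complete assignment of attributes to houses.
Solution:

House | Job | Pet | Drink | Hobby | Color
-----------------------------------------
  1   | chef | rabbit | soda | reading | gray
  2   | nurse | dog | juice | gardening | black
  3   | writer | cat | tea | painting | brown
  4   | pilot | hamster | coffee | cooking | white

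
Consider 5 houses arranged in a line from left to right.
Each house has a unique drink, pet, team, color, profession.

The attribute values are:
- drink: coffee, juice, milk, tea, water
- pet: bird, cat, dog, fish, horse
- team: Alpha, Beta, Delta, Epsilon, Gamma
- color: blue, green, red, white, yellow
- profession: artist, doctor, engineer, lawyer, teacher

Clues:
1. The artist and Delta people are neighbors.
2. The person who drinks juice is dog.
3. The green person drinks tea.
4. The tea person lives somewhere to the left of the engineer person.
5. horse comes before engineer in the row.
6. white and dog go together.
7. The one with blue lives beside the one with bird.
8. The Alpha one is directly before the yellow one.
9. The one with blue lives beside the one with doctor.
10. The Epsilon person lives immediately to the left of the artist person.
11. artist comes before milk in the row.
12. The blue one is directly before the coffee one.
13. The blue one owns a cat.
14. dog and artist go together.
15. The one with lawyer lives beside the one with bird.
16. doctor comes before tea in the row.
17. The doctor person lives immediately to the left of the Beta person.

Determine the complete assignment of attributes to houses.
Solution:

House | Drink | Pet | Team | Color | Profession
-----------------------------------------------
  1   | water | cat | Alpha | blue | lawyer
  2   | coffee | bird | Epsilon | yellow | doctor
  3   | juice | dog | Beta | white | artist
  4   | tea | horse | Delta | green | teacher
  5   | milk | fish | Gamma | red | engineer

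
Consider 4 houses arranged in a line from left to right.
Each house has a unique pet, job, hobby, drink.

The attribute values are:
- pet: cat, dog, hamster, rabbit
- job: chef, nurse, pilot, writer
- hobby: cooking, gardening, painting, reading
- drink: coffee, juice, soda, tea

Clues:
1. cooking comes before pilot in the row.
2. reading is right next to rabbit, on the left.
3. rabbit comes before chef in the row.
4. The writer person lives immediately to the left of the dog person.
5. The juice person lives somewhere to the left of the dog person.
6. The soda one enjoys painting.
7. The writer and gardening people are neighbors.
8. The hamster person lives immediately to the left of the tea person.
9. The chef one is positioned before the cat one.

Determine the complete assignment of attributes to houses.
Solution:

House | Pet | Job | Hobby | Drink
---------------------------------
  1   | hamster | nurse | reading | juice
  2   | rabbit | writer | cooking | tea
  3   | dog | chef | gardening | coffee
  4   | cat | pilot | painting | soda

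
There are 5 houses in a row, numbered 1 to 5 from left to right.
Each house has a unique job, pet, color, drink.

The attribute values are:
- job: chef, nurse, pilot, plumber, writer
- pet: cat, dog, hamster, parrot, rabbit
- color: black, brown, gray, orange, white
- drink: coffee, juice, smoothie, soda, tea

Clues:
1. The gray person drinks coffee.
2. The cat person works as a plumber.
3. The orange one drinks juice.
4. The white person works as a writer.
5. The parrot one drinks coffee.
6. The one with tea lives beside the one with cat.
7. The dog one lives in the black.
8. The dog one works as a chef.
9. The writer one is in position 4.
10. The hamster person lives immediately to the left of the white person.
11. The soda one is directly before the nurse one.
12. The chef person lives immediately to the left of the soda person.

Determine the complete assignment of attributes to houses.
Solution:

House | Job | Pet | Color | Drink
---------------------------------
  1   | chef | dog | black | tea
  2   | plumber | cat | brown | soda
  3   | nurse | hamster | orange | juice
  4   | writer | rabbit | white | smoothie
  5   | pilot | parrot | gray | coffee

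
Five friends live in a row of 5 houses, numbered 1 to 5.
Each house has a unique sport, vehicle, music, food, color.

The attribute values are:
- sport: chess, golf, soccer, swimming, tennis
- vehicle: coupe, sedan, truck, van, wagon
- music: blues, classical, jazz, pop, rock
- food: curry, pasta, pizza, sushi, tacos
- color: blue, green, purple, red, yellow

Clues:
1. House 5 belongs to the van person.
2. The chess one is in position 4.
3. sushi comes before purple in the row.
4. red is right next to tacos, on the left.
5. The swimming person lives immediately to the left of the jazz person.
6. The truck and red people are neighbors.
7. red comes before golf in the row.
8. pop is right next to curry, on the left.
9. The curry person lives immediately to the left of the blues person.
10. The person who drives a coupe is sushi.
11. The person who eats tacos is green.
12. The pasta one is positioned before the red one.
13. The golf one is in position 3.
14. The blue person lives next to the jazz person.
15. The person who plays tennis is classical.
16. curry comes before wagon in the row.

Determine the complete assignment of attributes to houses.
Solution:

House | Sport | Vehicle | Music | Food | Color
----------------------------------------------
  1   | swimming | truck | pop | pasta | blue
  2   | soccer | sedan | jazz | curry | red
  3   | golf | wagon | blues | tacos | green
  4   | chess | coupe | rock | sushi | yellow
  5   | tennis | van | classical | pizza | purple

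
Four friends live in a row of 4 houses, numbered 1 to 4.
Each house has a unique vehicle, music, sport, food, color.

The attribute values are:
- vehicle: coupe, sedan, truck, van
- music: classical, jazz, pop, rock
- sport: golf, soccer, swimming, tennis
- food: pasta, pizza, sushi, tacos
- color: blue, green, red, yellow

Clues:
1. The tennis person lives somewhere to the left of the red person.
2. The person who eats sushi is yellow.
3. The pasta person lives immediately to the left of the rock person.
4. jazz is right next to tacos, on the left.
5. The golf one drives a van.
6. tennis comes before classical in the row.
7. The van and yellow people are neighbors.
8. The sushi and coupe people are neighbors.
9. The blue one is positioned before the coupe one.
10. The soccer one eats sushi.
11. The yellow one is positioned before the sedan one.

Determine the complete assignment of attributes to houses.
Solution:

House | Vehicle | Music | Sport | Food | Color
----------------------------------------------
  1   | van | pop | golf | pasta | blue
  2   | truck | rock | soccer | sushi | yellow
  3   | coupe | jazz | tennis | pizza | green
  4   | sedan | classical | swimming | tacos | red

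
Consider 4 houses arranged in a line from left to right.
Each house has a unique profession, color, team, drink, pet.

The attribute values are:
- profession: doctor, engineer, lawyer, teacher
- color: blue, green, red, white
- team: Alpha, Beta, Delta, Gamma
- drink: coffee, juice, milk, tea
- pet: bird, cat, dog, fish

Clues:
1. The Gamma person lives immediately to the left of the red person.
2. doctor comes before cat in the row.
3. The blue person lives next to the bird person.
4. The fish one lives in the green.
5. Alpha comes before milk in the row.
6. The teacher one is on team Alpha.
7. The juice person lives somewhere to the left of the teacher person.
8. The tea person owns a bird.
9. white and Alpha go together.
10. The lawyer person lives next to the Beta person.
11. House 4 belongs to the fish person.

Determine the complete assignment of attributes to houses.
Solution:

House | Profession | Color | Team | Drink | Pet
-----------------------------------------------
  1   | lawyer | blue | Gamma | juice | dog
  2   | doctor | red | Beta | tea | bird
  3   | teacher | white | Alpha | coffee | cat
  4   | engineer | green | Delta | milk | fish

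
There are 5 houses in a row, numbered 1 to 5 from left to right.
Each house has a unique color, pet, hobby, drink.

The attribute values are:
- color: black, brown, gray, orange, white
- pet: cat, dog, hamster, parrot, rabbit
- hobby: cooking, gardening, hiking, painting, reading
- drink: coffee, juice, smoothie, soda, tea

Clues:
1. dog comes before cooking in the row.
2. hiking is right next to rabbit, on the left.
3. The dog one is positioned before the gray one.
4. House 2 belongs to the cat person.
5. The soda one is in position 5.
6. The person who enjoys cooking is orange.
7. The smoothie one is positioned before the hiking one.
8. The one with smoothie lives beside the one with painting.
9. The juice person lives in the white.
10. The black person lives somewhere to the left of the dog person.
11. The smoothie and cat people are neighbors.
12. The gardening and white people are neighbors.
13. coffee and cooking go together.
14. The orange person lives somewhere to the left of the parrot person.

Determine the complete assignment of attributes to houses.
Solution:

House | Color | Pet | Hobby | Drink
-----------------------------------
  1   | black | hamster | gardening | smoothie
  2   | white | cat | painting | juice
  3   | brown | dog | hiking | tea
  4   | orange | rabbit | cooking | coffee
  5   | gray | parrot | reading | soda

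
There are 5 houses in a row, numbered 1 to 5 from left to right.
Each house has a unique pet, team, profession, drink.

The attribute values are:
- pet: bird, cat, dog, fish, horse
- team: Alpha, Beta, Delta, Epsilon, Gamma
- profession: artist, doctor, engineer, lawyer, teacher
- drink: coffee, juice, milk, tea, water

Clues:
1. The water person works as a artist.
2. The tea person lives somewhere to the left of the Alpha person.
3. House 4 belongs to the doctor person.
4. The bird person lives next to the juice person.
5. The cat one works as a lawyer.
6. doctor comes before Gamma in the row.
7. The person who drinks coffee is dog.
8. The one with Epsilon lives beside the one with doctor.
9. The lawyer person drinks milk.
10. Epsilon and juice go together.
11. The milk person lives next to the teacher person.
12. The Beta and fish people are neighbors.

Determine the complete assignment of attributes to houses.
Solution:

House | Pet | Team | Profession | Drink
---------------------------------------
  1   | cat | Delta | lawyer | milk
  2   | bird | Beta | teacher | tea
  3   | fish | Epsilon | engineer | juice
  4   | dog | Alpha | doctor | coffee
  5   | horse | Gamma | artist | water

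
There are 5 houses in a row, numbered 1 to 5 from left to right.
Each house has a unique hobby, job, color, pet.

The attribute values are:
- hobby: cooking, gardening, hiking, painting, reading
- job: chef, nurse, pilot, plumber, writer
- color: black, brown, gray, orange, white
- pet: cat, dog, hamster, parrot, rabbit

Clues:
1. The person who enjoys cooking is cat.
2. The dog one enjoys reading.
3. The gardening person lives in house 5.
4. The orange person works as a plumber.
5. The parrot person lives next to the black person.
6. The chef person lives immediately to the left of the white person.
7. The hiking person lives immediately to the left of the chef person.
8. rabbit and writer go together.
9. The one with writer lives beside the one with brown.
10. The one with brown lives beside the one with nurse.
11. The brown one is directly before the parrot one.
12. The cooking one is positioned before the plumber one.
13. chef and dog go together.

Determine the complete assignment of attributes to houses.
Solution:

House | Hobby | Job | Color | Pet
---------------------------------
  1   | hiking | writer | gray | rabbit
  2   | reading | chef | brown | dog
  3   | painting | nurse | white | parrot
  4   | cooking | pilot | black | cat
  5   | gardening | plumber | orange | hamster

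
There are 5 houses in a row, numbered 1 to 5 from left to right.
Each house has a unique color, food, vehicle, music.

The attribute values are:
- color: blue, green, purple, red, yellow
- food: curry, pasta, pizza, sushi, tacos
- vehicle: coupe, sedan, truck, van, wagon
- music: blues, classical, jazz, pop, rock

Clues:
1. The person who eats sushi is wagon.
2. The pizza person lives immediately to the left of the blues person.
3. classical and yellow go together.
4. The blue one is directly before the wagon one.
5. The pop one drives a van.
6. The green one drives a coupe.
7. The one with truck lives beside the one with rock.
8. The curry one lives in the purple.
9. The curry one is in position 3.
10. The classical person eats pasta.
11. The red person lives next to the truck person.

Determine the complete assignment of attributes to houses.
Solution:

House | Color | Food | Vehicle | Music
--------------------------------------
  1   | blue | pizza | van | pop
  2   | red | sushi | wagon | blues
  3   | purple | curry | truck | jazz
  4   | green | tacos | coupe | rock
  5   | yellow | pasta | sedan | classical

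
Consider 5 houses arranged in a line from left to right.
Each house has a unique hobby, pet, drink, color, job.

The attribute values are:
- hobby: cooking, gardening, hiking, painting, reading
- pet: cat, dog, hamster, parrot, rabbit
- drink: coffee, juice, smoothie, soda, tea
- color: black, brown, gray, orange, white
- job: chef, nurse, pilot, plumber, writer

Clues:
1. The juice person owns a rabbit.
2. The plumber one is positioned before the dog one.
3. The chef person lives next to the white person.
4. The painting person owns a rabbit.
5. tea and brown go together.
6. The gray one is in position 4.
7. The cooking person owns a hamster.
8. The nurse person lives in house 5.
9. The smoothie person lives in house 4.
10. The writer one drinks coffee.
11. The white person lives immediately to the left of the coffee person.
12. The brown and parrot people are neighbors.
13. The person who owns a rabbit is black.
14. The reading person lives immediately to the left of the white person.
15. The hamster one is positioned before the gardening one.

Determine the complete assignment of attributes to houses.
Solution:

House | Hobby | Pet | Drink | Color | Job
-----------------------------------------
  1   | reading | cat | tea | brown | chef
  2   | hiking | parrot | soda | white | plumber
  3   | cooking | hamster | coffee | orange | writer
  4   | gardening | dog | smoothie | gray | pilot
  5   | painting | rabbit | juice | black | nurse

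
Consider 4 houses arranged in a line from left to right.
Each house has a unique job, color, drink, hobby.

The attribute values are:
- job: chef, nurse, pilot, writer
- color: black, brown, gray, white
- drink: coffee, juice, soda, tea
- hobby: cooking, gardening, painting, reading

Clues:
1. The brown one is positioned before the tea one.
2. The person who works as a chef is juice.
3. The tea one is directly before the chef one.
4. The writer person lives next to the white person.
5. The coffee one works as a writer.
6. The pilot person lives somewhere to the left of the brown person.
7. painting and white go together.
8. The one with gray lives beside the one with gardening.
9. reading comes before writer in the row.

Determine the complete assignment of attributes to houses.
Solution:

House | Job | Color | Drink | Hobby
-----------------------------------
  1   | pilot | gray | soda | reading
  2   | writer | brown | coffee | gardening
  3   | nurse | white | tea | painting
  4   | chef | black | juice | cooking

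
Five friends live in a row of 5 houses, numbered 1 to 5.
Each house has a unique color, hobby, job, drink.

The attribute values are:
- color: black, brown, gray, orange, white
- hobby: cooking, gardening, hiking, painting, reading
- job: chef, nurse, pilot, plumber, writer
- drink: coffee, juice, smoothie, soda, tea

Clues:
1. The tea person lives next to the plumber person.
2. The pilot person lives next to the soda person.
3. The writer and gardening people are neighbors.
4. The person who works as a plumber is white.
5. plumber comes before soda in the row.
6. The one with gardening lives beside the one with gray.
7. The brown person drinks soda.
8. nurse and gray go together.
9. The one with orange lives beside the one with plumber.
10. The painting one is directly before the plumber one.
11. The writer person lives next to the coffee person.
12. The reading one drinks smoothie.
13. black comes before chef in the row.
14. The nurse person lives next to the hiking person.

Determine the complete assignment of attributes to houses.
Solution:

House | Color | Hobby | Job | Drink
-----------------------------------
  1   | orange | painting | writer | tea
  2   | white | gardening | plumber | coffee
  3   | gray | reading | nurse | smoothie
  4   | black | hiking | pilot | juice
  5   | brown | cooking | chef | soda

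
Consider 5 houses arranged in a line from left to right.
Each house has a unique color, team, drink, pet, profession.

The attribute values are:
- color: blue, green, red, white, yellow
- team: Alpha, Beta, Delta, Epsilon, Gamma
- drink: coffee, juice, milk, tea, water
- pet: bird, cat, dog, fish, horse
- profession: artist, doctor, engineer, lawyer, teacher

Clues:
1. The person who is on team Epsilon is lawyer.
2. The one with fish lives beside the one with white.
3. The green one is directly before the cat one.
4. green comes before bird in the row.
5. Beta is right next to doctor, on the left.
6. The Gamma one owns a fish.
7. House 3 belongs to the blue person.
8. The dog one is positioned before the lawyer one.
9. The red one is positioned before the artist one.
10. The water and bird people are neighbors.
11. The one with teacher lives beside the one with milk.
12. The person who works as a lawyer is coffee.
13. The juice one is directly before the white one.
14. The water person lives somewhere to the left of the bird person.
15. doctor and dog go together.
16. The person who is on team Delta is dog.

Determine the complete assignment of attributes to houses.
Solution:

House | Color | Team | Drink | Pet | Profession
-----------------------------------------------
  1   | green | Gamma | juice | fish | teacher
  2   | white | Beta | milk | cat | engineer
  3   | blue | Delta | water | dog | doctor
  4   | red | Epsilon | coffee | bird | lawyer
  5   | yellow | Alpha | tea | horse | artist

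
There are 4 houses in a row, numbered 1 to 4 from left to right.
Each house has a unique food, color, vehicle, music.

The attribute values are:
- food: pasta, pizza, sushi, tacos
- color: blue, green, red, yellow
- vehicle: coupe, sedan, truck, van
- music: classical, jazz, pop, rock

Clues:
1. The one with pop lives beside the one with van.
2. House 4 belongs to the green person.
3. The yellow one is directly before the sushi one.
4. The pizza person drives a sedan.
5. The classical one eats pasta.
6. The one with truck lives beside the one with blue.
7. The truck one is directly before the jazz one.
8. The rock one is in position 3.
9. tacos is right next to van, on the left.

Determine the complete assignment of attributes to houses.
Solution:

House | Food | Color | Vehicle | Music
--------------------------------------
  1   | tacos | yellow | truck | pop
  2   | sushi | blue | van | jazz
  3   | pizza | red | sedan | rock
  4   | pasta | green | coupe | classical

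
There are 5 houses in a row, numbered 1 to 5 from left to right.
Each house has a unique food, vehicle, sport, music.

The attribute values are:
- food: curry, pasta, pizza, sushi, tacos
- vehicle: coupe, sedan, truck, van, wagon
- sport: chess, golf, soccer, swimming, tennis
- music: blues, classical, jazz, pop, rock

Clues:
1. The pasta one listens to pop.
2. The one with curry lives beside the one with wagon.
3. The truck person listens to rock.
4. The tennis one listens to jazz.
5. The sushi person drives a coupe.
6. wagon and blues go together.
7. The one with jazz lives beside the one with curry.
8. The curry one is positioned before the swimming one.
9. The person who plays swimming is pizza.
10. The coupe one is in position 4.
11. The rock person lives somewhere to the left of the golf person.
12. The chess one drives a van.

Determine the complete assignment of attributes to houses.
Solution:

House | Food | Vehicle | Sport | Music
--------------------------------------
  1   | tacos | sedan | tennis | jazz
  2   | curry | truck | soccer | rock
  3   | pizza | wagon | swimming | blues
  4   | sushi | coupe | golf | classical
  5   | pasta | van | chess | pop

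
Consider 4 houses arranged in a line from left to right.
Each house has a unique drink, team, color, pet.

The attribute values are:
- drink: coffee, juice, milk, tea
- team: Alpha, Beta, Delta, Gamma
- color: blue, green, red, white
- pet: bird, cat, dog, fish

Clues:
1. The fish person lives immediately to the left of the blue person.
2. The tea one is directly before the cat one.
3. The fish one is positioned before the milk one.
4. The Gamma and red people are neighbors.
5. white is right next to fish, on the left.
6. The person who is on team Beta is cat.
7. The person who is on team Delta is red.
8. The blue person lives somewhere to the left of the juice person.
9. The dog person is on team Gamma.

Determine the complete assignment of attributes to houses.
Solution:

House | Drink | Team | Color | Pet
----------------------------------
  1   | coffee | Gamma | white | dog
  2   | tea | Delta | red | fish
  3   | milk | Beta | blue | cat
  4   | juice | Alpha | green | bird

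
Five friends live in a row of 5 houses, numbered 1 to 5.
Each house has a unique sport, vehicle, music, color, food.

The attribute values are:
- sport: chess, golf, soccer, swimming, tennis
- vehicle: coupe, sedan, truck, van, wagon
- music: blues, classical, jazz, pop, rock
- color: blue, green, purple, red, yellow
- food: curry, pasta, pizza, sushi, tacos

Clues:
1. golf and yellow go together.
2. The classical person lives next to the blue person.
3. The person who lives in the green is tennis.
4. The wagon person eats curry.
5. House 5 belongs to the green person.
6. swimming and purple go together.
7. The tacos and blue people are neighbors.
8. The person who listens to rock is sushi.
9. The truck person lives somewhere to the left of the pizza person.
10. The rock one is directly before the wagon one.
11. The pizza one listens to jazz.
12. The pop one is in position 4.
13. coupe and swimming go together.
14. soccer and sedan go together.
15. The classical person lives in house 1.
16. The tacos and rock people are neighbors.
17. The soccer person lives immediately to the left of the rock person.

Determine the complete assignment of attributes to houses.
Solution:

House | Sport | Vehicle | Music | Color | Food
----------------------------------------------
  1   | soccer | sedan | classical | red | tacos
  2   | chess | truck | rock | blue | sushi
  3   | golf | wagon | blues | yellow | curry
  4   | swimming | coupe | pop | purple | pasta
  5   | tennis | van | jazz | green | pizza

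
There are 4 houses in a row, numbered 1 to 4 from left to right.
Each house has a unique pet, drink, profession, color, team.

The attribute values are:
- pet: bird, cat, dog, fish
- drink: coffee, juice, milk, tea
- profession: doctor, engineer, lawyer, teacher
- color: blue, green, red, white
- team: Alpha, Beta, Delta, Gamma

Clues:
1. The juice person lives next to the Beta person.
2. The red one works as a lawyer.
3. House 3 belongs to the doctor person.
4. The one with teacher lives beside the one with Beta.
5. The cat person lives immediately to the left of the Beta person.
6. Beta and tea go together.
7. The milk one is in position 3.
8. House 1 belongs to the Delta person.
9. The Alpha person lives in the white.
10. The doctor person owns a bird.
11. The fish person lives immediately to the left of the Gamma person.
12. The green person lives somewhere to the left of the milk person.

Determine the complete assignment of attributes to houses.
Solution:

House | Pet | Drink | Profession | Color | Team
-----------------------------------------------
  1   | cat | juice | teacher | green | Delta
  2   | fish | tea | lawyer | red | Beta
  3   | bird | milk | doctor | blue | Gamma
  4   | dog | coffee | engineer | white | Alpha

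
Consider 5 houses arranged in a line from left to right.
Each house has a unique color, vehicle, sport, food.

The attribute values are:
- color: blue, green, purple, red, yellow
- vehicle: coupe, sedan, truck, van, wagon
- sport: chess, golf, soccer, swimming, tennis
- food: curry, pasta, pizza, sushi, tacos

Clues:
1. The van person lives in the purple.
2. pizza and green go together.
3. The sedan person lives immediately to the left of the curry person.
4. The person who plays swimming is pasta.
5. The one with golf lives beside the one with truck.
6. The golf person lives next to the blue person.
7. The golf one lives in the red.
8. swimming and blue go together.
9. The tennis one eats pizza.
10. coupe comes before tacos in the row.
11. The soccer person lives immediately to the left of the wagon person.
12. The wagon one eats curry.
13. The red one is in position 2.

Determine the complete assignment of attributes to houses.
Solution:

House | Color | Vehicle | Sport | Food
--------------------------------------
  1   | yellow | sedan | soccer | sushi
  2   | red | wagon | golf | curry
  3   | blue | truck | swimming | pasta
  4   | green | coupe | tennis | pizza
  5   | purple | van | chess | tacos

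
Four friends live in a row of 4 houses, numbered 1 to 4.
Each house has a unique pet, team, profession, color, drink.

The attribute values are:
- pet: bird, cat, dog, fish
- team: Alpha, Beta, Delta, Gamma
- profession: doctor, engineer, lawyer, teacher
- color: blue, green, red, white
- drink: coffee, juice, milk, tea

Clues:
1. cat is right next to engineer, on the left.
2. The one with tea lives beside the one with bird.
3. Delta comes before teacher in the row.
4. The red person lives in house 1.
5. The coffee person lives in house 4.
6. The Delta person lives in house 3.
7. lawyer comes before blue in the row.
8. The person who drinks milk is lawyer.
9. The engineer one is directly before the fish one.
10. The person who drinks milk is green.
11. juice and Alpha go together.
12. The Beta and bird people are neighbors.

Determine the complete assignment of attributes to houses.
Solution:

House | Pet | Team | Profession | Color | Drink
-----------------------------------------------
  1   | cat | Beta | doctor | red | tea
  2   | bird | Alpha | engineer | white | juice
  3   | fish | Delta | lawyer | green | milk
  4   | dog | Gamma | teacher | blue | coffee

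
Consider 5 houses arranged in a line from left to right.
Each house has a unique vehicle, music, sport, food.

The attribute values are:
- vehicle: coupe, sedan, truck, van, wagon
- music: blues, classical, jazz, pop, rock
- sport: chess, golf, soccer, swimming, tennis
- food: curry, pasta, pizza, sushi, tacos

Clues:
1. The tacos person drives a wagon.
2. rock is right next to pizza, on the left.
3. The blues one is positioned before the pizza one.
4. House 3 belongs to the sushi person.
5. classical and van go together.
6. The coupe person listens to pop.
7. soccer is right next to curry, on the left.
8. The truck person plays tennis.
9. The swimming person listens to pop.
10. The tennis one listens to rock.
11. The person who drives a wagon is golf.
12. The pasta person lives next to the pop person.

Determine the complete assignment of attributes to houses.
Solution:

House | Vehicle | Music | Sport | Food
--------------------------------------
  1   | sedan | blues | soccer | pasta
  2   | coupe | pop | swimming | curry
  3   | truck | rock | tennis | sushi
  4   | van | classical | chess | pizza
  5   | wagon | jazz | golf | tacos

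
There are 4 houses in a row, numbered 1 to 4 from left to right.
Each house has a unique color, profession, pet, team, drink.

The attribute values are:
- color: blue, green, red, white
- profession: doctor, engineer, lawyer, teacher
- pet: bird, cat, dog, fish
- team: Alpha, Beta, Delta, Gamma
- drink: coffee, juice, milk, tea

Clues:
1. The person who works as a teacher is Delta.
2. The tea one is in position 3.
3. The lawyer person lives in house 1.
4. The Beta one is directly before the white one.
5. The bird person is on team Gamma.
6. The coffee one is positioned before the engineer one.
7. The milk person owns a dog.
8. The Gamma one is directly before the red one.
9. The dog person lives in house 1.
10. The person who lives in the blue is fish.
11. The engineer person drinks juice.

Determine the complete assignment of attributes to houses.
Solution:

House | Color | Profession | Pet | Team | Drink
-----------------------------------------------
  1   | green | lawyer | dog | Beta | milk
  2   | white | doctor | bird | Gamma | coffee
  3   | red | teacher | cat | Delta | tea
  4   | blue | engineer | fish | Alpha | juice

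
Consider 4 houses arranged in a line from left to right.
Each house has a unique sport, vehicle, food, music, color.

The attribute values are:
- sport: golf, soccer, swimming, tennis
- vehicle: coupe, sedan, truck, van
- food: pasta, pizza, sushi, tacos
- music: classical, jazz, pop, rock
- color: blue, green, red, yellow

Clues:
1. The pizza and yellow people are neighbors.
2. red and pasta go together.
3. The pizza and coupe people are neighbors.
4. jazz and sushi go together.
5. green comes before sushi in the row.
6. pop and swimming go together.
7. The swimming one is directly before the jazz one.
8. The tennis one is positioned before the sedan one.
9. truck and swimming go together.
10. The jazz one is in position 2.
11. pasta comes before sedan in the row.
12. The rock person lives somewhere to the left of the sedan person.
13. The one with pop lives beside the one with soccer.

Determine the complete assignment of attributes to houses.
Solution:

House | Sport | Vehicle | Food | Music | Color
----------------------------------------------
  1   | swimming | truck | pizza | pop | green
  2   | soccer | coupe | sushi | jazz | yellow
  3   | tennis | van | pasta | rock | red
  4   | golf | sedan | tacos | classical | blue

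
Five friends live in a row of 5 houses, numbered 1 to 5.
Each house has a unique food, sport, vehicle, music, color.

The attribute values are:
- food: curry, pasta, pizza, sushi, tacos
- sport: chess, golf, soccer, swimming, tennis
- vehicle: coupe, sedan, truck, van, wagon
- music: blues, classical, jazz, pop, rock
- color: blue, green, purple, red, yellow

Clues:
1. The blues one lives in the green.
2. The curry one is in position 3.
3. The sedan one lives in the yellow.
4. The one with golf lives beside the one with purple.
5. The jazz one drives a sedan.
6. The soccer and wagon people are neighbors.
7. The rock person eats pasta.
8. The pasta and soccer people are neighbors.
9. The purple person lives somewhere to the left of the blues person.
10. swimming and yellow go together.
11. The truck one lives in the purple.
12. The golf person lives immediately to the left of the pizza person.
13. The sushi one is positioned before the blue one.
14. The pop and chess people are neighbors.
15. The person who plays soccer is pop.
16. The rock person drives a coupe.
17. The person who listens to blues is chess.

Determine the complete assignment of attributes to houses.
Solution:

House | Food | Sport | Vehicle | Music | Color
----------------------------------------------
  1   | pasta | golf | coupe | rock | red
  2   | pizza | soccer | truck | pop | purple
  3   | curry | chess | wagon | blues | green
  4   | sushi | swimming | sedan | jazz | yellow
  5   | tacos | tennis | van | classical | blue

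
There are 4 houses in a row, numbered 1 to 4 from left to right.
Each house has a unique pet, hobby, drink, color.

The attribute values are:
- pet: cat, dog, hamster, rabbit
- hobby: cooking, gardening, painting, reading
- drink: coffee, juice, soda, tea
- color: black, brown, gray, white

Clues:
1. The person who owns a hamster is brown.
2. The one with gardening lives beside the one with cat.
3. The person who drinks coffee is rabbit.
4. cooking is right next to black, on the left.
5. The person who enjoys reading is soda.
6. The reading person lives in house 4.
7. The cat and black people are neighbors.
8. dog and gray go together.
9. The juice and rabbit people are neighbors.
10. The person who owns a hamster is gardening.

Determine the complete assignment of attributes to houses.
Solution:

House | Pet | Hobby | Drink | Color
-----------------------------------
  1   | hamster | gardening | tea | brown
  2   | cat | cooking | juice | white
  3   | rabbit | painting | coffee | black
  4   | dog | reading | soda | gray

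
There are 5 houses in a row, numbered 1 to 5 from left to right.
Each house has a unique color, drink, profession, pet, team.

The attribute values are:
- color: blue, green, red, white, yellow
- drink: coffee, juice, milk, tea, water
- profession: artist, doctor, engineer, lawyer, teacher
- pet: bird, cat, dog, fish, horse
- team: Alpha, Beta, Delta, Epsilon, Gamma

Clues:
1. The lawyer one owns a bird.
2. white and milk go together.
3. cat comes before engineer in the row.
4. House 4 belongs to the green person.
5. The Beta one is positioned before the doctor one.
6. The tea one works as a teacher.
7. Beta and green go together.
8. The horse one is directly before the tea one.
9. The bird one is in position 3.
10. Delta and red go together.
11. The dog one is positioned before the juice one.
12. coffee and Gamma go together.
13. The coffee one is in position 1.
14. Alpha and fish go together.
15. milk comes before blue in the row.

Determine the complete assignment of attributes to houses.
Solution:

House | Color | Drink | Profession | Pet | Team
-----------------------------------------------
  1   | yellow | coffee | artist | horse | Gamma
  2   | red | tea | teacher | cat | Delta
  3   | white | milk | lawyer | bird | Epsilon
  4   | green | water | engineer | dog | Beta
  5   | blue | juice | doctor | fish | Alpha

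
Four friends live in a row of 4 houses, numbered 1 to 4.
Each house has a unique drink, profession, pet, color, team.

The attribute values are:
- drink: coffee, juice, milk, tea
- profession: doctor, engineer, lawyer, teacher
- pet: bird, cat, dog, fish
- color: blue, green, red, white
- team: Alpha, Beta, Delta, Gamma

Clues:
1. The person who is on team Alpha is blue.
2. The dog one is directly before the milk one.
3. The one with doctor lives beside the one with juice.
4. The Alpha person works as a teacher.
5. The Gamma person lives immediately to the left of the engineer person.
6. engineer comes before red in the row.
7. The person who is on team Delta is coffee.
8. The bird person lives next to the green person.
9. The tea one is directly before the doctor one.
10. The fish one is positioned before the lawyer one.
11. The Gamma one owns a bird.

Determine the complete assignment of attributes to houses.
Solution:

House | Drink | Profession | Pet | Color | Team
-----------------------------------------------
  1   | tea | teacher | dog | blue | Alpha
  2   | milk | doctor | bird | white | Gamma
  3   | juice | engineer | fish | green | Beta
  4   | coffee | lawyer | cat | red | Delta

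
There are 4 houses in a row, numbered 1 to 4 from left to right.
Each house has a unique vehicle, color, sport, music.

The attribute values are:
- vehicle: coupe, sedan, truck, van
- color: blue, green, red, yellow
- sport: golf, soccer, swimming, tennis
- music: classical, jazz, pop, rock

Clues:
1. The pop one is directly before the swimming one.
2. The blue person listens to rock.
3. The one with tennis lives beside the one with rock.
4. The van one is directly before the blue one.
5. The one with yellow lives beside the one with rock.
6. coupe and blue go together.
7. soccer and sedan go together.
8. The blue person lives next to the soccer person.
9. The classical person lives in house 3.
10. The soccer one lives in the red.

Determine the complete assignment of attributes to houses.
Solution:

House | Vehicle | Color | Sport | Music
---------------------------------------
  1   | van | yellow | tennis | pop
  2   | coupe | blue | swimming | rock
  3   | sedan | red | soccer | classical
  4   | truck | green | golf | jazz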